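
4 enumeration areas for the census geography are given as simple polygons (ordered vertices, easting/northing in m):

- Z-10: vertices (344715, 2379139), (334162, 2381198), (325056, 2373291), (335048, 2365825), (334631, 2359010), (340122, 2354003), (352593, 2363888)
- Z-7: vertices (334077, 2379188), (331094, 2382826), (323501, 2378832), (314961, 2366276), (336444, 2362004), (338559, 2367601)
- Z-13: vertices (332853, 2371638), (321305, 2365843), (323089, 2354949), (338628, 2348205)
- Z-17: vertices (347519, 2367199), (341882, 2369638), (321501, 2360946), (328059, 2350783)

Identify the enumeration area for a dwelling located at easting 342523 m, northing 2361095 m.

Cast a ray rightward from (342523, 2361095). For each polygon, the edges (by vertex number in listed order) whose endpoints lie on opposite sides of northing = 2361095, where each meets that height, and whether that is right or left of the point:
Z-10: 4–5 at easting≈334758.6 (left), 6–7 at easting≈349069.3 (right) → 1 crossing.
Z-7: no edge straddles that height → 0 crossings.
Z-13: 2–3 at easting≈322082.5 (left), 4–1 at easting≈335451.3 (left) → 0 crossings.
Z-17: 2–3 at easting≈321850.4 (left), 4–1 at easting≈340283.1 (left) → 0 crossings.
Only Z-10 has an odd count, so the point is inside Z-10.

Z-10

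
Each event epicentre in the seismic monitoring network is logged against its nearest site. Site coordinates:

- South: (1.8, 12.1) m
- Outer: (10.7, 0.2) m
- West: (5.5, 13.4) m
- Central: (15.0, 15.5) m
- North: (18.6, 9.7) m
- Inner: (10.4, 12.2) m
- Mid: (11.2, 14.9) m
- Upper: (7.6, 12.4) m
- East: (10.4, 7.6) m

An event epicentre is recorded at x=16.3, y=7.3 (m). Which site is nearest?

Squared distances to each site:
South: 233.290; Outer: 81.770; West: 153.850; Central: 68.930; North: 11.050; Inner: 58.820; Mid: 83.770; Upper: 101.700; East: 34.900.
Minimum at North.

North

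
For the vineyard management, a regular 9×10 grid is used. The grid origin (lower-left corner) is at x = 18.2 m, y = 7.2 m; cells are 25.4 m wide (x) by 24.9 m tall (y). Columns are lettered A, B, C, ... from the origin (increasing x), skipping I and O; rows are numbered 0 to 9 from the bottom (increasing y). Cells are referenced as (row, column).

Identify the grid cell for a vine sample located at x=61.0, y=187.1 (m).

Column index: ⌊(61.0 − 18.2) / 25.4⌋ = ⌊1.685⌋ = 1 → column B
Row offset from origin: ⌊(187.1 − 7.2) / 24.9⌋ = ⌊7.225⌋ = 7 → row 7

(7, B)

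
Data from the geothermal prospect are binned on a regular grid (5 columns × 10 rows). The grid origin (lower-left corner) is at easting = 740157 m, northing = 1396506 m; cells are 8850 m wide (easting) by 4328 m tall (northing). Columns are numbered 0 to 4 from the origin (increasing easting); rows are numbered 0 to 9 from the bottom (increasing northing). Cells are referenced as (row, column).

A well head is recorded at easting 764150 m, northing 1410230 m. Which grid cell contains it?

(3, 2)

Column index: ⌊(764150 − 740157) / 8850⌋ = ⌊2.711⌋ = 2
Row offset from origin: ⌊(1410230 − 1396506) / 4328⌋ = ⌊3.171⌋ = 3 → row 3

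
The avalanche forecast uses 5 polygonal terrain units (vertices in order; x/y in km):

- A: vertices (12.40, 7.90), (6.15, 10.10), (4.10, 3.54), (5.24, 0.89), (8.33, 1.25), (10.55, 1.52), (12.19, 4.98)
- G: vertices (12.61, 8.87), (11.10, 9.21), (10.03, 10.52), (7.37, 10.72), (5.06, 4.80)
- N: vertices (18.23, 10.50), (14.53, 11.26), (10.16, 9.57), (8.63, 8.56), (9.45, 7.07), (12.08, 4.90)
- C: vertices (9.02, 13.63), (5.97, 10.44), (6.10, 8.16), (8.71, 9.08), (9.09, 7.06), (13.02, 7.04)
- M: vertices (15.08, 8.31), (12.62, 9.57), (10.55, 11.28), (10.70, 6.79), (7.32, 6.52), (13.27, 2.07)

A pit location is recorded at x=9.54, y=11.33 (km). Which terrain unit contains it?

Cast a ray rightward from (9.54, 11.33). For each polygon, the edges (by vertex number in listed order) whose endpoints lie on opposite sides of y = 11.33, where each meets that height, and whether that is right or left of the point:
A: no edge straddles that height → 0 crossings.
G: no edge straddles that height → 0 crossings.
N: no edge straddles that height → 0 crossings.
C: 1–2 at x≈6.821 (left), 6–1 at x≈10.416 (right) → 1 crossing.
M: no edge straddles that height → 0 crossings.
Only C has an odd count, so the point is inside C.

C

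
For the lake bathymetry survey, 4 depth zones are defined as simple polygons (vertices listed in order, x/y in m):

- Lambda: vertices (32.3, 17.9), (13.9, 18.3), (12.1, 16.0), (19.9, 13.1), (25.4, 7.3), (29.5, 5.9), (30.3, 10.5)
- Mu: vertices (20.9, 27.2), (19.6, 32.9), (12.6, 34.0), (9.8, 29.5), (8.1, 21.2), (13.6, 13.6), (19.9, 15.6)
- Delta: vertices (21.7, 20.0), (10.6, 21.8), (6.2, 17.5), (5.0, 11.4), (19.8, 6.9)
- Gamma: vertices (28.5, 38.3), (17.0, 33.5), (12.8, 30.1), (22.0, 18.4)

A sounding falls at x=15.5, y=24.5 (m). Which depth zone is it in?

Mu

Cast a ray rightward from (15.5, 24.5). For each polygon, the edges (by vertex number in listed order) whose endpoints lie on opposite sides of y = 24.5, where each meets that height, and whether that is right or left of the point:
Lambda: no edge straddles that height → 0 crossings.
Mu: 4–5 at x≈8.78 (left), 7–1 at x≈20.67 (right) → 1 crossing.
Delta: no edge straddles that height → 0 crossings.
Gamma: 3–4 at x≈17.20 (right), 4–1 at x≈23.99 (right) → 2 crossings.
Only Mu has an odd count, so the point is inside Mu.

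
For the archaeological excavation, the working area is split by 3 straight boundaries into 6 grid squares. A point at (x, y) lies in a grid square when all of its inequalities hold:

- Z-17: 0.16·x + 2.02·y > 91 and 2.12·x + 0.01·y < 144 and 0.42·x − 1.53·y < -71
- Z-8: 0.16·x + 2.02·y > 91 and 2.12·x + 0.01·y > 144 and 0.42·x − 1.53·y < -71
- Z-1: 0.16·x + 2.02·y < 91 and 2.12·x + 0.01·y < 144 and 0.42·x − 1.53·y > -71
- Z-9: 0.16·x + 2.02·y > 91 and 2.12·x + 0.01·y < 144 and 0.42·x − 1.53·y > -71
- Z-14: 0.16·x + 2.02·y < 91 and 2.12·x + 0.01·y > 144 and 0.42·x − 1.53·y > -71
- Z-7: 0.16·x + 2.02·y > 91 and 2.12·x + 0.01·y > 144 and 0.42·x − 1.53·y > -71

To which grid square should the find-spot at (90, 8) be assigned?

Z-14

0.16·90 + 2.02·8 = 30.560, which is < 91
2.12·90 + 0.01·8 = 190.880, which is > 144
0.42·90 − 1.53·8 = 25.560, which is > -71
This sign pattern matches Z-14.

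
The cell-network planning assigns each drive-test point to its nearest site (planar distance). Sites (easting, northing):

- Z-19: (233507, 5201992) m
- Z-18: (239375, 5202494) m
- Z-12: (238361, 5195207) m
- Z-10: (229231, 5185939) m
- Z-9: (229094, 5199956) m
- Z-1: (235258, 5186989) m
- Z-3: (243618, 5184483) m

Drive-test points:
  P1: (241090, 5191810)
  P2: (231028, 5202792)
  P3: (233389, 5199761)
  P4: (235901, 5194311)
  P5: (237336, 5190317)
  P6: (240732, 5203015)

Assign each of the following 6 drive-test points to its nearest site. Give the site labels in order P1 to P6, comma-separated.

Z-12, Z-19, Z-19, Z-12, Z-1, Z-18

P1 → Z-12 (d²=18987050.00)
P2 → Z-19 (d²=6785441.00)
P3 → Z-19 (d²=4991285.00)
P4 → Z-12 (d²=6854416.00)
P5 → Z-1 (d²=15393668.00)
P6 → Z-18 (d²=2112890.00)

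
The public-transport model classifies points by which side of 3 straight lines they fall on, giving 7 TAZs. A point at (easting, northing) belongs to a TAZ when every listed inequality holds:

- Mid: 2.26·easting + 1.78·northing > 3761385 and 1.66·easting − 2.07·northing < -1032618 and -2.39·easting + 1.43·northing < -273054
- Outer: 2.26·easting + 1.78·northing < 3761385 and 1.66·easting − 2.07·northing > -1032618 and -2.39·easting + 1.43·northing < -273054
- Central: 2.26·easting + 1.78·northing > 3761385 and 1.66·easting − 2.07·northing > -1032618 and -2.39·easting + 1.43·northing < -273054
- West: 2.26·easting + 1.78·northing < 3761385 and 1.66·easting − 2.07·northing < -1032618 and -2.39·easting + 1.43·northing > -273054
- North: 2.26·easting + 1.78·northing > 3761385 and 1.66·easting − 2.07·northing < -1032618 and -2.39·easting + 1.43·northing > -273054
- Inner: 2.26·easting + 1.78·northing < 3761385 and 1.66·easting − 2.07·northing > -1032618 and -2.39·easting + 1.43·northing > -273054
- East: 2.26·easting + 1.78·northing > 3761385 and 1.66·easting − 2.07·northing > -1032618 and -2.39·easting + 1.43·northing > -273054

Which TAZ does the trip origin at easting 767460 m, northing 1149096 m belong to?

2.26·767460 + 1.78·1149096 = 3779850.480, which is > 3761385
1.66·767460 − 2.07·1149096 = -1104645.120, which is < -1032618
-2.39·767460 + 1.43·1149096 = -191022.120, which is > -273054
This sign pattern matches North.

North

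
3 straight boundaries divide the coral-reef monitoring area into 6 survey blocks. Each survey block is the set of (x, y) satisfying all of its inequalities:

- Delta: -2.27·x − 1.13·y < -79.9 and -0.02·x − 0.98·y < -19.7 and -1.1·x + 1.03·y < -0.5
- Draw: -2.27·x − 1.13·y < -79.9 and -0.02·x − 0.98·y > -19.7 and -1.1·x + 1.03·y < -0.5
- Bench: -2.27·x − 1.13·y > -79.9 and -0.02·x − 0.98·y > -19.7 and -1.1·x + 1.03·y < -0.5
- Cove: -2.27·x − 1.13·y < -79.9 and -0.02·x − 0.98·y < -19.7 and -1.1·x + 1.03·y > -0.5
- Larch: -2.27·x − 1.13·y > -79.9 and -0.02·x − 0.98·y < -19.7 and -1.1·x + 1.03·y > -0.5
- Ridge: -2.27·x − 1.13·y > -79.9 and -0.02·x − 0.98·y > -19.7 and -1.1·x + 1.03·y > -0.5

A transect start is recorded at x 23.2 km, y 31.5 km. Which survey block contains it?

-2.27·23.2 − 1.13·31.5 = -88.259, which is < -79.9
-0.02·23.2 − 0.98·31.5 = -31.334, which is < -19.7
-1.1·23.2 + 1.03·31.5 = 6.925, which is > -0.5
This sign pattern matches Cove.

Cove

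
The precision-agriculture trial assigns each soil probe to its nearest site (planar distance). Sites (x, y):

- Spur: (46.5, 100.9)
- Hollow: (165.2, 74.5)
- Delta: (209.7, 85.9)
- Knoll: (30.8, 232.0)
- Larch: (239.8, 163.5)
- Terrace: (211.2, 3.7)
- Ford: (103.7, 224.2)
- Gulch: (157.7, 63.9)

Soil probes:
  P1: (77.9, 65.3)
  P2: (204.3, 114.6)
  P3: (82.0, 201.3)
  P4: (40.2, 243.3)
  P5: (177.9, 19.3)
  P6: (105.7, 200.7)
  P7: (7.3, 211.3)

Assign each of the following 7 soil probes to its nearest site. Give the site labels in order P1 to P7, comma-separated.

Spur, Delta, Ford, Knoll, Terrace, Ford, Knoll

P1 → Spur (d²=2253.32)
P2 → Delta (d²=852.85)
P3 → Ford (d²=995.30)
P4 → Knoll (d²=216.05)
P5 → Terrace (d²=1352.25)
P6 → Ford (d²=556.25)
P7 → Knoll (d²=980.74)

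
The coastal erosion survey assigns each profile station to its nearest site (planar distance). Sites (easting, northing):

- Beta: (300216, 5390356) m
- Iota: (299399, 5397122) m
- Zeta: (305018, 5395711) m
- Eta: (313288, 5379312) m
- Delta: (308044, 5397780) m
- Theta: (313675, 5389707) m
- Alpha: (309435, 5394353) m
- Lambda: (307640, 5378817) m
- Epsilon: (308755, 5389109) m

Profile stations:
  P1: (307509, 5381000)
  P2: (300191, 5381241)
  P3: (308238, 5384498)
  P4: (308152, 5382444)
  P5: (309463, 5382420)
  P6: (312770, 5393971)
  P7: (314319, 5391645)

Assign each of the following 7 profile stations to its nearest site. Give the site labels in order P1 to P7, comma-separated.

P1 → Lambda (d²=4782650.00)
P2 → Lambda (d²=61363377.00)
P3 → Epsilon (d²=21528610.00)
P4 → Lambda (d²=13417273.00)
P5 → Lambda (d²=16304938.00)
P6 → Alpha (d²=11268149.00)
P7 → Theta (d²=4170580.00)

Lambda, Lambda, Epsilon, Lambda, Lambda, Alpha, Theta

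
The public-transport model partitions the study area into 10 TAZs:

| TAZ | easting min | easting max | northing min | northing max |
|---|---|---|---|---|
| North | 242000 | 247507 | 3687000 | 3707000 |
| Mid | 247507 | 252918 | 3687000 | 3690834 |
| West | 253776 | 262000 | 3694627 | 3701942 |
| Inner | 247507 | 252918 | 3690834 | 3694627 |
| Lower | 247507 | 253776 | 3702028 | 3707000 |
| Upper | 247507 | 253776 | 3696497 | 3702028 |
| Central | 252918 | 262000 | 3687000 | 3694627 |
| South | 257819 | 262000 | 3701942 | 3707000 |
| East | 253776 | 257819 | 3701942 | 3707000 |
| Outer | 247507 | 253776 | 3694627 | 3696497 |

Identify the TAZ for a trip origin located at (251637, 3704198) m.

The point has easting = 251637 and northing = 3704198.
Only Lower satisfies 247507 ≤ easting ≤ 253776 and 3702028 ≤ northing ≤ 3707000.

Lower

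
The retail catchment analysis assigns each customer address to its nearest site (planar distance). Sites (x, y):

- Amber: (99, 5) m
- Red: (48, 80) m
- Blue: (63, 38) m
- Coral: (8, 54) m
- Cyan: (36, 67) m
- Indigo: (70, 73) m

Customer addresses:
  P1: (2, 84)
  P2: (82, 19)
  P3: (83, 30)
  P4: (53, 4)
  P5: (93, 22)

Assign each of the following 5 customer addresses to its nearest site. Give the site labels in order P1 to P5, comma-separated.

Coral, Amber, Blue, Blue, Amber

P1 → Coral (d²=936.00)
P2 → Amber (d²=485.00)
P3 → Blue (d²=464.00)
P4 → Blue (d²=1256.00)
P5 → Amber (d²=325.00)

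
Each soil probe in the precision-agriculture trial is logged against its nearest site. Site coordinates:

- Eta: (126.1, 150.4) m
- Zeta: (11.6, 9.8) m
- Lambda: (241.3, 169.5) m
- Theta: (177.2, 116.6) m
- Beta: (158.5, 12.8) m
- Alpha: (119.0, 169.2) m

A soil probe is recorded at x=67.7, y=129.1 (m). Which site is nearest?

Eta

Squared distances to each site:
Eta: 3864.250; Zeta: 17379.700; Lambda: 31769.120; Theta: 12146.500; Beta: 21770.330; Alpha: 4239.700.
Minimum at Eta.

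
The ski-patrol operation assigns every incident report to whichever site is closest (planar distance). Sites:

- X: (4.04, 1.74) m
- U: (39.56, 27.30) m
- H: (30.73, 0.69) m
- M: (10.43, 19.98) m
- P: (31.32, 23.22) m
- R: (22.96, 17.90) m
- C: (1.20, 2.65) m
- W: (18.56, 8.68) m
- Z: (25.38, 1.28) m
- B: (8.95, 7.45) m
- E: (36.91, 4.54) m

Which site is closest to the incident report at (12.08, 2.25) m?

B

Squared distances to each site:
X: 64.902; U: 1382.653; H: 350.256; M: 317.075; P: 809.918; R: 363.297; C: 118.534; W: 83.335; Z: 177.831; B: 36.837; E: 621.773.
Minimum at B.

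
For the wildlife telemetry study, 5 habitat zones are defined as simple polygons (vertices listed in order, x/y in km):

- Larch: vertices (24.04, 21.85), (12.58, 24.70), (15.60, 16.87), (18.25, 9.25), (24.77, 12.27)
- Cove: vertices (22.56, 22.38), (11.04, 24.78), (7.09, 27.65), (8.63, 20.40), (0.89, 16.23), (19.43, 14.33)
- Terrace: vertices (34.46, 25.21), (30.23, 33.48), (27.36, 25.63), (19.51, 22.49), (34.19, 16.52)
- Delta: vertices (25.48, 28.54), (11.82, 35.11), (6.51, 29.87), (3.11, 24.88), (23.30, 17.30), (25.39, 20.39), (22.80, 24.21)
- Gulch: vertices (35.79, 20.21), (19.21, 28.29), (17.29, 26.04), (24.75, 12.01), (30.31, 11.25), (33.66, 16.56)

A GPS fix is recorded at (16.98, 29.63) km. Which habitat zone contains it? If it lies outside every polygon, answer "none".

Delta

Cast a ray rightward from (16.98, 29.63). For each polygon, the edges (by vertex number in listed order) whose endpoints lie on opposite sides of y = 29.63, where each meets that height, and whether that is right or left of the point:
Larch: no edge straddles that height → 0 crossings.
Cove: no edge straddles that height → 0 crossings.
Terrace: 1–2 at x≈32.199 (right), 2–3 at x≈28.822 (right) → 2 crossings.
Delta: 1–2 at x≈23.214 (right), 3–4 at x≈6.346 (left) → 1 crossing.
Gulch: no edge straddles that height → 0 crossings.
Only Delta has an odd count, so the point is inside Delta.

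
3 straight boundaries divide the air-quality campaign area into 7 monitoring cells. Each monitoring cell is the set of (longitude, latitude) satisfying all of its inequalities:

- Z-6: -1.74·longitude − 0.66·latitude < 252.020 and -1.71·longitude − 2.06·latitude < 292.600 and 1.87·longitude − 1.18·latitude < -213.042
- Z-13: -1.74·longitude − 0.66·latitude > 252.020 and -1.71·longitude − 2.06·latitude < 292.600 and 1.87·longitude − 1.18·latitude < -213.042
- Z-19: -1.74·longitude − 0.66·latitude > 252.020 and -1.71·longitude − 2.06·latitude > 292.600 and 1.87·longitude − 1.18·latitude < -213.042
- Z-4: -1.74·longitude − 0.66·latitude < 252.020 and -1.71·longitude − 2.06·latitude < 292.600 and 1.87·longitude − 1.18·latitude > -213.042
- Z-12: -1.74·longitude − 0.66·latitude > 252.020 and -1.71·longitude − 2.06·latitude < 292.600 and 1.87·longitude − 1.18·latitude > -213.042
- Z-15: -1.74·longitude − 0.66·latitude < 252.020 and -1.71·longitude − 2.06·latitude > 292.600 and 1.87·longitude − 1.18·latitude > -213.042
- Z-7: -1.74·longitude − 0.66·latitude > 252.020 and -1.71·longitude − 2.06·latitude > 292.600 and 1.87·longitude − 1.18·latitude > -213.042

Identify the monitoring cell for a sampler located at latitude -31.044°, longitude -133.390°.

-1.74·-133.390 − 0.66·-31.044 = 252.588, which is > 252.020
-1.71·-133.390 − 2.06·-31.044 = 292.048, which is < 292.600
1.87·-133.390 − 1.18·-31.044 = -212.807, which is > -213.042
This sign pattern matches Z-12.

Z-12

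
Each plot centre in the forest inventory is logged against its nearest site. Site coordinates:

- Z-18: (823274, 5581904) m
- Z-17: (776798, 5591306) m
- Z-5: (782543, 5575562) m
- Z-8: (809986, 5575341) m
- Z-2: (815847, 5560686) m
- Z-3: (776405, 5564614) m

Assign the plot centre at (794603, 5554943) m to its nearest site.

Z-3

Squared distances to each site:
Z-18: 1548921762.000; Z-17: 1639285794.000; Z-5: 570586761.000; Z-8: 652715093.000; Z-2: 484289585.000; Z-3: 424695445.000.
Minimum at Z-3.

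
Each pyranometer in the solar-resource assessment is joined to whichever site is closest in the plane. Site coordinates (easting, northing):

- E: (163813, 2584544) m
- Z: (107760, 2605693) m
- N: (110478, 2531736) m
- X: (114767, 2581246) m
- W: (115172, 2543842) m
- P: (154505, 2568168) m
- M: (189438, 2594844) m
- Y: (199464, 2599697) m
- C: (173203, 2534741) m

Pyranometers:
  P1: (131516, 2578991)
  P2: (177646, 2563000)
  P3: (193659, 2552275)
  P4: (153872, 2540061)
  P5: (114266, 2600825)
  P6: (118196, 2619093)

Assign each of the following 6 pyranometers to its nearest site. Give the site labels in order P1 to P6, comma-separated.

P1 → X (d²=285614026.00)
P2 → P (d²=562214105.00)
P3 → C (d²=725889092.00)
P4 → C (d²=401989961.00)
P5 → Z (d²=66025460.00)
P6 → Z (d²=288470096.00)

X, P, C, C, Z, Z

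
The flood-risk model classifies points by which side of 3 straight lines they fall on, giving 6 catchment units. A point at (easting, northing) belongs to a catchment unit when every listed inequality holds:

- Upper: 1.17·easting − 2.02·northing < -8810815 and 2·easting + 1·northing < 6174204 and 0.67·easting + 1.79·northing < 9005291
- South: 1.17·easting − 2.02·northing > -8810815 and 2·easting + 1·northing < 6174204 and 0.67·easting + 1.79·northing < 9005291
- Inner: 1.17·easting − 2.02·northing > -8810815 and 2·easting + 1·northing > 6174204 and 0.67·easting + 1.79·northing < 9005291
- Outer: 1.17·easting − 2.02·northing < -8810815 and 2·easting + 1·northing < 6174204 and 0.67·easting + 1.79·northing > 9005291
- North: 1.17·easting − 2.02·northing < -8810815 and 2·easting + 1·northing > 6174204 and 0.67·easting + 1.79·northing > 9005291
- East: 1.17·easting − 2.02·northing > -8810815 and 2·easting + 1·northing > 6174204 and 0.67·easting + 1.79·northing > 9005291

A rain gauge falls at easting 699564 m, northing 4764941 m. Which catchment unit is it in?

1.17·699564 − 2.02·4764941 = -8806690.940, which is > -8810815
2·699564 + 1·4764941 = 6164069.000, which is < 6174204
0.67·699564 + 1.79·4764941 = 8997952.270, which is < 9005291
This sign pattern matches South.

South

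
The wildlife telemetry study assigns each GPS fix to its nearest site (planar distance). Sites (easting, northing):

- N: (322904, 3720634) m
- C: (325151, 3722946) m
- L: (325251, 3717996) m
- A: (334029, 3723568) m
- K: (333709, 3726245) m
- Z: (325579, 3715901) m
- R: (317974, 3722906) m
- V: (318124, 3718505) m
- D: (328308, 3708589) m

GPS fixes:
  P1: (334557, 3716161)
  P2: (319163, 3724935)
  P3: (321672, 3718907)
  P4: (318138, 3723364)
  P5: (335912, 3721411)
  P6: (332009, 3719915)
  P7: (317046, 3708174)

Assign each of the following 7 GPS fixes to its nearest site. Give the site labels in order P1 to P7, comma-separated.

A, R, N, R, A, A, V

P1 → A (d²=55142433.00)
P2 → R (d²=5530562.00)
P3 → N (d²=4500353.00)
P4 → R (d²=236660.00)
P5 → A (d²=8198338.00)
P6 → A (d²=17424809.00)
P7 → V (d²=107891645.00)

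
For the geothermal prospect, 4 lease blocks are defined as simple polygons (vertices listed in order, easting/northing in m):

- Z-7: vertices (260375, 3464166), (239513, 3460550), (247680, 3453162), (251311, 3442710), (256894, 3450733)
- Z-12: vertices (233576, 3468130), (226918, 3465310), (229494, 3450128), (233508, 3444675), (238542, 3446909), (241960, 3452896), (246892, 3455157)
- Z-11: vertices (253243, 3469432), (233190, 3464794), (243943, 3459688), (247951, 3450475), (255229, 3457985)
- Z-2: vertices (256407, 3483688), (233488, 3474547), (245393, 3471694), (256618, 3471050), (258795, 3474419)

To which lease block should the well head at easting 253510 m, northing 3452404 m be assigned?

Z-7

Cast a ray rightward from (253510, 3452404). For each polygon, the edges (by vertex number in listed order) whose endpoints lie on opposite sides of northing = 3452404, where each meets that height, and whether that is right or left of the point:
Z-7: 3–4 at easting≈247943.3 (left), 5–1 at easting≈257327.0 (right) → 1 crossing.
Z-12: 2–3 at easting≈229107.8 (left), 5–6 at easting≈241679.1 (left) → 0 crossings.
Z-11: 3–4 at easting≈247111.8 (left), 4–5 at easting≈249820.4 (left) → 0 crossings.
Z-2: no edge straddles that height → 0 crossings.
Only Z-7 has an odd count, so the point is inside Z-7.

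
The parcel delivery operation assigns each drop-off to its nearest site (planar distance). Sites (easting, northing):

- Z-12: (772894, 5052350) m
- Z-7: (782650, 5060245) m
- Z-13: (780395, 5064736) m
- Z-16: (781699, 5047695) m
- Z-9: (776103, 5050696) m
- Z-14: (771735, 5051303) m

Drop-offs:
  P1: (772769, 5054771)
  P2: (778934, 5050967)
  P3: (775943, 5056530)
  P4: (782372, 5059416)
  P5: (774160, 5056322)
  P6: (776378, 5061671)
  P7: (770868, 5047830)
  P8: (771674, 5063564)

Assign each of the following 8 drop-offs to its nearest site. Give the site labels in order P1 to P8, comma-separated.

Z-12, Z-9, Z-12, Z-7, Z-12, Z-13, Z-14, Z-13

P1 → Z-12 (d²=5876866.00)
P2 → Z-9 (d²=8088002.00)
P3 → Z-12 (d²=26768801.00)
P4 → Z-7 (d²=764525.00)
P5 → Z-12 (d²=17379540.00)
P6 → Z-13 (d²=25530514.00)
P7 → Z-14 (d²=12813418.00)
P8 → Z-13 (d²=77429425.00)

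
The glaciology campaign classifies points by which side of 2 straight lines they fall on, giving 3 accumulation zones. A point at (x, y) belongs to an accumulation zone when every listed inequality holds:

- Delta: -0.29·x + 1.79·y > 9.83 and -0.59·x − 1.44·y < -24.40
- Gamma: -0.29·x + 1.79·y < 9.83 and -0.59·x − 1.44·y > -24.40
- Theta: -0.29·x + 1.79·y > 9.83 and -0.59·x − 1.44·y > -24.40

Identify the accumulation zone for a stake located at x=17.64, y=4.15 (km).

-0.29·17.64 + 1.79·4.15 = 2.313, which is < 9.83
-0.59·17.64 − 1.44·4.15 = -16.384, which is > -24.40
This sign pattern matches Gamma.

Gamma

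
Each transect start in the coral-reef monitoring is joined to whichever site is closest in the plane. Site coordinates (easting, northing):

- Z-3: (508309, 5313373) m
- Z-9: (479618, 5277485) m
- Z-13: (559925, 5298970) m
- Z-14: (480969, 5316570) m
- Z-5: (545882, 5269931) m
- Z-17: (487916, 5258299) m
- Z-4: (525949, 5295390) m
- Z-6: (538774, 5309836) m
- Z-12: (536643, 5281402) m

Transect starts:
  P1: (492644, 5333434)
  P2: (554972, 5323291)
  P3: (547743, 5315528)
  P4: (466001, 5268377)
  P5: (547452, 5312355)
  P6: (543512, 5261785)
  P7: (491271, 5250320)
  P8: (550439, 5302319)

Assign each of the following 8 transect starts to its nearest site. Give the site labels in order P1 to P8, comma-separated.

P1 → Z-14 (d²=420700121.00)
P2 → Z-6 (d²=443412229.00)
P3 → Z-6 (d²=112841825.00)
P4 → Z-9 (d²=268378353.00)
P5 → Z-6 (d²=81653045.00)
P6 → Z-5 (d²=71974216.00)
P7 → Z-17 (d²=74920466.00)
P8 → Z-13 (d²=101199997.00)

Z-14, Z-6, Z-6, Z-9, Z-6, Z-5, Z-17, Z-13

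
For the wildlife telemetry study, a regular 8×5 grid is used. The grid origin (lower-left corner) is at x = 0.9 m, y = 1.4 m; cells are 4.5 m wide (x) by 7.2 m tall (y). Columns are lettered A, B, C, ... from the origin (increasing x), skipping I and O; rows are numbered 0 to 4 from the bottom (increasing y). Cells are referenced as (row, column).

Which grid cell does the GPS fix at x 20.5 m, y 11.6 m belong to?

Column index: ⌊(20.5 − 0.9) / 4.5⌋ = ⌊4.356⌋ = 4 → column E
Row offset from origin: ⌊(11.6 − 1.4) / 7.2⌋ = ⌊1.417⌋ = 1 → row 1

(1, E)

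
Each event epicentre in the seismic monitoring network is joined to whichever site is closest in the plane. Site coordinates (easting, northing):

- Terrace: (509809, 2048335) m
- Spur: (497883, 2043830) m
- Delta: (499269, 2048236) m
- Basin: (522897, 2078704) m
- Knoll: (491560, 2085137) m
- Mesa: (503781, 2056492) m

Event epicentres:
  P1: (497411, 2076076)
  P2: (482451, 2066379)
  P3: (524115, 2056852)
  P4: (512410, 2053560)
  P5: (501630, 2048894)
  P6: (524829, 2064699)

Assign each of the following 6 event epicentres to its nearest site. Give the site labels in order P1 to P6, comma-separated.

P1 → Knoll (d²=116335922.00)
P2 → Knoll (d²=434836445.00)
P3 → Terrace (d²=277200925.00)
P4 → Terrace (d²=34065826.00)
P5 → Delta (d²=6007285.00)
P6 → Basin (d²=199872649.00)

Knoll, Knoll, Terrace, Terrace, Delta, Basin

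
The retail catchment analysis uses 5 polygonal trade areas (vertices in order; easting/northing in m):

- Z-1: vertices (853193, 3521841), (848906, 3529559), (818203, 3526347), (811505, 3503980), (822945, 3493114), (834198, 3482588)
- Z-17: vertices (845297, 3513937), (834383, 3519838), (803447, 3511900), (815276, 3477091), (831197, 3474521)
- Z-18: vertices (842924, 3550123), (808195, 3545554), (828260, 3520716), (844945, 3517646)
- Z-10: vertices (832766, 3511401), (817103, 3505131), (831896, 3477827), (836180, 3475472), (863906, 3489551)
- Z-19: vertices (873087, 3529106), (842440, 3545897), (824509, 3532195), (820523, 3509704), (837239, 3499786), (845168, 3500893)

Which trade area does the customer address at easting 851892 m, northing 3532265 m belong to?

Cast a ray rightward from (851892, 3532265). For each polygon, the edges (by vertex number in listed order) whose endpoints lie on opposite sides of northing = 3532265, where each meets that height, and whether that is right or left of the point:
Z-1: no edge straddles that height → 0 crossings.
Z-17: no edge straddles that height → 0 crossings.
Z-18: 2–3 at easting≈818930.3 (left), 4–1 at easting≈844035.3 (left) → 0 crossings.
Z-10: no edge straddles that height → 0 crossings.
Z-19: 1–2 at easting≈867321.2 (right), 2–3 at easting≈824600.6 (left) → 1 crossing.
Only Z-19 has an odd count, so the point is inside Z-19.

Z-19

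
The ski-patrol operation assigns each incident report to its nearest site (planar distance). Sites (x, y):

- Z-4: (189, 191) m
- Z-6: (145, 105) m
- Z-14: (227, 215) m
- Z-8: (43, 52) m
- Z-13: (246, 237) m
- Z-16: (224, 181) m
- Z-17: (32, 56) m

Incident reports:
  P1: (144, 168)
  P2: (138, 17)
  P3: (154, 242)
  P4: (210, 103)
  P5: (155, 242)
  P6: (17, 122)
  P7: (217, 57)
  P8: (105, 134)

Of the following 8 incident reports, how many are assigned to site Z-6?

4

P1 → Z-4
P2 → Z-6
P3 → Z-4
P4 → Z-6
P5 → Z-4
P6 → Z-17
P7 → Z-6
P8 → Z-6
4 of the 8 go to Z-6.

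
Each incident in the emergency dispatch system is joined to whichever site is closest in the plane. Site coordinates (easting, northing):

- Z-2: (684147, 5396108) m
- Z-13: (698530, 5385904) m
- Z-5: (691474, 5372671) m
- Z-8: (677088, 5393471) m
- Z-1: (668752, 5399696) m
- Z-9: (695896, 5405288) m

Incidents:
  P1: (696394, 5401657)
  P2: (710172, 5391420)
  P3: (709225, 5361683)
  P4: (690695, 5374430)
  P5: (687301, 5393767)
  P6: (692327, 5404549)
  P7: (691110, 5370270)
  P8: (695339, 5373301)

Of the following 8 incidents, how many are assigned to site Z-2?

P1 → Z-9
P2 → Z-13
P3 → Z-5
P4 → Z-5
P5 → Z-2
P6 → Z-9
P7 → Z-5
P8 → Z-5
1 of the 8 goes to Z-2.

1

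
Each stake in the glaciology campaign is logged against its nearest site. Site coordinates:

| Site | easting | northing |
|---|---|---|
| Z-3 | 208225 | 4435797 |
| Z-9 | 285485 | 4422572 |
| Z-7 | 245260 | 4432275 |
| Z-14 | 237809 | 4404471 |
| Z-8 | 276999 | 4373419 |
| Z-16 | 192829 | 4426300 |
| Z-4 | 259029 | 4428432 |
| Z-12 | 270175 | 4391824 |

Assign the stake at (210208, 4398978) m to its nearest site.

Z-14

Squared distances to each site:
Z-3: 1359571050.000; Z-9: 6223303565.000; Z-7: 2337332913.000; Z-14: 791988250.000; Z-8: 5114300162.000; Z-16: 1048521325.000; Z-4: 3251028157.000; Z-12: 3647220805.000.
Minimum at Z-14.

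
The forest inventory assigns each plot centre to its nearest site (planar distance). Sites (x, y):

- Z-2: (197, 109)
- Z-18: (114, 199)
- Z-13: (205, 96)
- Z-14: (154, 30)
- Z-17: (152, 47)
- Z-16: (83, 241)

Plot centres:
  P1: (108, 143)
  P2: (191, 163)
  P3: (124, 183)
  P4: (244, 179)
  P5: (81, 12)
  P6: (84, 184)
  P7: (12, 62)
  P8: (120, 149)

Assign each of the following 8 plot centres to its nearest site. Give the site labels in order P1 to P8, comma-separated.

P1 → Z-18 (d²=3172.00)
P2 → Z-2 (d²=2952.00)
P3 → Z-18 (d²=356.00)
P4 → Z-2 (d²=7109.00)
P5 → Z-14 (d²=5653.00)
P6 → Z-18 (d²=1125.00)
P7 → Z-17 (d²=19825.00)
P8 → Z-18 (d²=2536.00)

Z-18, Z-2, Z-18, Z-2, Z-14, Z-18, Z-17, Z-18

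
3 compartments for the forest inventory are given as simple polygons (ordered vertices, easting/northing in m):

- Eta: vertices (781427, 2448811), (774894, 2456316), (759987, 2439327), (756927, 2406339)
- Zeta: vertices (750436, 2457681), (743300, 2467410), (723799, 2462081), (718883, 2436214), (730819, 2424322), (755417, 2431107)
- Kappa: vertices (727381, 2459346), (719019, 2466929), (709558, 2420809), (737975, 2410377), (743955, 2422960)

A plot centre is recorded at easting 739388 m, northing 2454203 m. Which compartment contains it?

Cast a ray rightward from (739388, 2454203). For each polygon, the edges (by vertex number in listed order) whose endpoints lie on opposite sides of northing = 2454203, where each meets that height, and whether that is right or left of the point:
Eta: 1–2 at easting≈776733.3 (right), 2–3 at easting≈773039.9 (right) → 2 crossings.
Zeta: 3–4 at easting≈722301.8 (left), 6–1 at easting≈751087.9 (right) → 1 crossing.
Kappa: 2–3 at easting≈716408.4 (left), 5–1 at easting≈729723.7 (left) → 0 crossings.
Only Zeta has an odd count, so the point is inside Zeta.

Zeta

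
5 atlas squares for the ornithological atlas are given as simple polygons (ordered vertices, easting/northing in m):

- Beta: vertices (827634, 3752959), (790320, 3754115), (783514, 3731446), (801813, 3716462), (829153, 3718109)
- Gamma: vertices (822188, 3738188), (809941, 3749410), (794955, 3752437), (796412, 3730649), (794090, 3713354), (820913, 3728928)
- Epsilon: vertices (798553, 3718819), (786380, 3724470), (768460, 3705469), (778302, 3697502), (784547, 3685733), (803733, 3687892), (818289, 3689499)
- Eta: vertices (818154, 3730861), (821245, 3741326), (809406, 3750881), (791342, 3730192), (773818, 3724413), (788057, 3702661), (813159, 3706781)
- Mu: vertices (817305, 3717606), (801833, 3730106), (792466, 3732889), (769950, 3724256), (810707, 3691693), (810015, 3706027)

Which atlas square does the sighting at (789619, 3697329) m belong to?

Epsilon

Cast a ray rightward from (789619, 3697329). For each polygon, the edges (by vertex number in listed order) whose endpoints lie on opposite sides of northing = 3697329, where each meets that height, and whether that is right or left of the point:
Beta: no edge straddles that height → 0 crossings.
Gamma: no edge straddles that height → 0 crossings.
Epsilon: 4–5 at easting≈778393.8 (left), 7–1 at easting≈813018.4 (right) → 1 crossing.
Eta: no edge straddles that height → 0 crossings.
Mu: 4–5 at easting≈803652.8 (right), 5–6 at easting≈810434.9 (right) → 2 crossings.
Only Epsilon has an odd count, so the point is inside Epsilon.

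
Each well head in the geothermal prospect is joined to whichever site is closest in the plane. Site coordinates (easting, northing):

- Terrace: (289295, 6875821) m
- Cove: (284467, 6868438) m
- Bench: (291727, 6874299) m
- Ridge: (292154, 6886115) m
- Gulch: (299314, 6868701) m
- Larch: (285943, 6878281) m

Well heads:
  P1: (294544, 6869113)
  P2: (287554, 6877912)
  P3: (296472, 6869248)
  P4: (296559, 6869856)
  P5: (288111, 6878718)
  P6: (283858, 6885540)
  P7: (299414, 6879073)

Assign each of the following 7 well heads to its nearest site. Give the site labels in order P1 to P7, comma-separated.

P1 → Gulch (d²=22922644.00)
P2 → Larch (d²=2731482.00)
P3 → Gulch (d²=8376173.00)
P4 → Gulch (d²=8924050.00)
P5 → Larch (d²=4891193.00)
P6 → Larch (d²=57040306.00)
P7 → Bench (d²=81881045.00)

Gulch, Larch, Gulch, Gulch, Larch, Larch, Bench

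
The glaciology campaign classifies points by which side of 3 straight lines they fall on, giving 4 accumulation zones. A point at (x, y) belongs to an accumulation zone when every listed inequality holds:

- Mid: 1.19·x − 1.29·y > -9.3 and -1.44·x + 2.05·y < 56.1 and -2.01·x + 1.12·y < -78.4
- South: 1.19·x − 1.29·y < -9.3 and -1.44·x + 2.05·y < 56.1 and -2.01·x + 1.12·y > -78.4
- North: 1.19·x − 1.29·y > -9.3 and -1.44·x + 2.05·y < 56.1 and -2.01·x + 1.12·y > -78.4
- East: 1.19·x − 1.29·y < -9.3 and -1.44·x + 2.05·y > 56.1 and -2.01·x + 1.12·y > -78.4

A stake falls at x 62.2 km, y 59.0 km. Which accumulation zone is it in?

North

1.19·62.2 − 1.29·59.0 = -2.092, which is > -9.3
-1.44·62.2 + 2.05·59.0 = 31.382, which is < 56.1
-2.01·62.2 + 1.12·59.0 = -58.942, which is > -78.4
This sign pattern matches North.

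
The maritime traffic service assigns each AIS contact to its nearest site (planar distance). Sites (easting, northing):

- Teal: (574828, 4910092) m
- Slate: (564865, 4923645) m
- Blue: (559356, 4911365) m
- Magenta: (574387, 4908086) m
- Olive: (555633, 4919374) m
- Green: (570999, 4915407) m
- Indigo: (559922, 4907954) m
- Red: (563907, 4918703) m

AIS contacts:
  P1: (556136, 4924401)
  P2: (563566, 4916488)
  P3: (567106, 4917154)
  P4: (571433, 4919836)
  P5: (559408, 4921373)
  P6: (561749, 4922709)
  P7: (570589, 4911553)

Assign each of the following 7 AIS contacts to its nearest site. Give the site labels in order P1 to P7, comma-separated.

Olive, Red, Red, Green, Olive, Slate, Green

P1 → Olive (d²=25523738.00)
P2 → Red (d²=5022506.00)
P3 → Red (d²=12633002.00)
P4 → Green (d²=19804397.00)
P5 → Olive (d²=18246626.00)
P6 → Slate (d²=10585552.00)
P7 → Green (d²=15021416.00)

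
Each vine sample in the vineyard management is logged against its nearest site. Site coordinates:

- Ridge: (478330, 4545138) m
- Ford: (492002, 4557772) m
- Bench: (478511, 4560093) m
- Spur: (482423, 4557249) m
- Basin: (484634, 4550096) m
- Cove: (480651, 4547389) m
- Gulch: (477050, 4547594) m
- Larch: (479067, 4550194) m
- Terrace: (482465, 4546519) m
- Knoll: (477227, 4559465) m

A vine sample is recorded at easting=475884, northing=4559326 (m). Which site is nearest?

Squared distances to each site:
Ridge: 207282260.000; Ford: 262204840.000; Bench: 7489418.000; Spur: 47072450.000; Basin: 161755400.000; Cove: 165216258.000; Gulch: 138999380.000; Larch: 93524913.000; Terrace: 207328810.000; Knoll: 1822970.000.
Minimum at Knoll.

Knoll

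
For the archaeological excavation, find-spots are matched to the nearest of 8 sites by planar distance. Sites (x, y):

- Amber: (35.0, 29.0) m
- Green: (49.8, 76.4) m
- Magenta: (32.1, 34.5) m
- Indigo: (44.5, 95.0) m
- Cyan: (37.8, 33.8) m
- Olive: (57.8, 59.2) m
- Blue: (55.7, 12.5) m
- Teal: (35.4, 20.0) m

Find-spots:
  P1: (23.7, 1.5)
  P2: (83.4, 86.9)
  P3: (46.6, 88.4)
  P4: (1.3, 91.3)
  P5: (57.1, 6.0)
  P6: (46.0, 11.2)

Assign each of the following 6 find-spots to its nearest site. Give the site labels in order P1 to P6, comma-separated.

Teal, Green, Indigo, Indigo, Blue, Blue

P1 → Teal (d²=479.14)
P2 → Green (d²=1239.21)
P3 → Indigo (d²=47.97)
P4 → Indigo (d²=1879.93)
P5 → Blue (d²=44.21)
P6 → Blue (d²=95.78)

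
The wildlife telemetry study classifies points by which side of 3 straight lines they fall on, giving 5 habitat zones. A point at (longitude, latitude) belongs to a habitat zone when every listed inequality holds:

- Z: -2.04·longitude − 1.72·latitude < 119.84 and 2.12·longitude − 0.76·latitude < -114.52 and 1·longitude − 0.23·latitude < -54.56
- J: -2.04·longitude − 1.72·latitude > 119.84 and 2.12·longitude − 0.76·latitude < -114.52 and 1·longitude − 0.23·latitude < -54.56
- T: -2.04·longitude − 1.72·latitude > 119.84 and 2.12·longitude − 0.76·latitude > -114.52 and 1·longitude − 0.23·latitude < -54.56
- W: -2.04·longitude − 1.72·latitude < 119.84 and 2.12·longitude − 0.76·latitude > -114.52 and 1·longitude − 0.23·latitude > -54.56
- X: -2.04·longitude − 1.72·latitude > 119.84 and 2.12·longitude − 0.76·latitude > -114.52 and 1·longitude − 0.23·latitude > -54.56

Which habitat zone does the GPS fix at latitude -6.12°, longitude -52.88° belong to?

-2.04·-52.88 − 1.72·-6.12 = 118.402, which is < 119.84
2.12·-52.88 − 0.76·-6.12 = -107.454, which is > -114.52
1·-52.88 − 0.23·-6.12 = -51.472, which is > -54.56
This sign pattern matches W.

W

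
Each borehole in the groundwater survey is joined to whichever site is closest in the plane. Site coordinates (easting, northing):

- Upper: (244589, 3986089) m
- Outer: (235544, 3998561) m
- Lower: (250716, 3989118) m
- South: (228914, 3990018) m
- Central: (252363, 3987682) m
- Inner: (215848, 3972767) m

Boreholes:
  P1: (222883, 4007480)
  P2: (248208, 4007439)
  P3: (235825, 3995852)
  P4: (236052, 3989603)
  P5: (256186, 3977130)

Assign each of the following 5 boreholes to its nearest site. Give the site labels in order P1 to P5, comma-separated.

Outer, Outer, Outer, South, Central

P1 → Outer (d²=239849482.00)
P2 → Outer (d²=239195780.00)
P3 → Outer (d²=7417642.00)
P4 → South (d²=51123269.00)
P5 → Central (d²=125960033.00)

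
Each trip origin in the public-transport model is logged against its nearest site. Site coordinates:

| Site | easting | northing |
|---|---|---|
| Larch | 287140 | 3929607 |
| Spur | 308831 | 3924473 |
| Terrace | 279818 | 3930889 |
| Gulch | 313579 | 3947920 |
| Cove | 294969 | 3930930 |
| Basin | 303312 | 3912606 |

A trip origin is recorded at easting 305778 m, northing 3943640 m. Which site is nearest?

Gulch

Squared distances to each site:
Larch: 544300133.000; Spur: 376694698.000; Terrace: 836509601.000; Gulch: 79174001.000; Cove: 278378581.000; Basin: 969190312.000.
Minimum at Gulch.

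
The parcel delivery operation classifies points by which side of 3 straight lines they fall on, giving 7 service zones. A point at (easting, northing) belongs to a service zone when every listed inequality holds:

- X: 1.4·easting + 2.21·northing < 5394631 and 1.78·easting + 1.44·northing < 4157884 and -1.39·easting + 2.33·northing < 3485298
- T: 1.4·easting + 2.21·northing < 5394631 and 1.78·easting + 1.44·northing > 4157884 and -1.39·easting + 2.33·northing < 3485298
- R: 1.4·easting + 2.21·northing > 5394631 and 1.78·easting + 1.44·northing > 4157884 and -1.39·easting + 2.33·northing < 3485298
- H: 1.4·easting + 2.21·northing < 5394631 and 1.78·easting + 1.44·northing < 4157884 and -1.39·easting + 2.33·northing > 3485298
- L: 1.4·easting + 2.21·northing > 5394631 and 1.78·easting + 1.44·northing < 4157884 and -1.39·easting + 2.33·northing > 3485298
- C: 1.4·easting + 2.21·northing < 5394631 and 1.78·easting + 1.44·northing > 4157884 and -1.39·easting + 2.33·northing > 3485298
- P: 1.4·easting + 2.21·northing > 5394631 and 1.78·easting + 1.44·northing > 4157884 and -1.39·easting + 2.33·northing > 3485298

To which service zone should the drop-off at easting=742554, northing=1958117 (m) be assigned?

H

1.4·742554 + 2.21·1958117 = 5367014.170, which is < 5394631
1.78·742554 + 1.44·1958117 = 4141434.600, which is < 4157884
-1.39·742554 + 2.33·1958117 = 3530262.550, which is > 3485298
This sign pattern matches H.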